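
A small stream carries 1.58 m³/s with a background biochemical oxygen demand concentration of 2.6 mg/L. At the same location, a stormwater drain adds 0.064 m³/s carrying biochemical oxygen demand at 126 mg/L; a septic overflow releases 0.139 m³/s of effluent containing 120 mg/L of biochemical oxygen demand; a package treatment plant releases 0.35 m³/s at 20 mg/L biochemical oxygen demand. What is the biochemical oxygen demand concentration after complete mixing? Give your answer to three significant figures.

16.8 mg/L

Mass balance: C = (1.580·2.600 + 0.06400·126.0 + 0.1390·120.0 + 0.3500·20.00) / 2.133 = 35.85/2.133 = 16.81 mg/L.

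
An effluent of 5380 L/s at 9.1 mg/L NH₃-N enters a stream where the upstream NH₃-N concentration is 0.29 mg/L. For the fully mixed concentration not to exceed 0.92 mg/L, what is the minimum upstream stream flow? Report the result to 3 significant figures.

69900 L/s

Set C_mix = 0.92: (Q·0.2900 + 5380·9.100) / (Q + 5380) = 0.92
→ Q = 5380·(9.100 − 0.92)/(0.92 − 0.2900) = 69850 L/s.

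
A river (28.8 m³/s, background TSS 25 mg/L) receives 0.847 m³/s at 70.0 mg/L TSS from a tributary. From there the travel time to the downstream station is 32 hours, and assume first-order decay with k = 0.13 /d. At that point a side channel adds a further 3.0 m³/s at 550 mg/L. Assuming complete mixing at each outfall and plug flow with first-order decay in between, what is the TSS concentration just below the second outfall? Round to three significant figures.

After mixing, C = (28.80·25.00 + 0.8470·70.00) / 29.65 = 779.3/29.65 = 26.29 mg/L; combined flow 29.65 m³/s.
Applying C = C₀e^(−kt): 26.29 × 0.8409 = 22.10 mg/L.
Second outfall: C = (29.65·22.10 + 3.000·550.0)/32.65 = 70.61 mg/L.

70.6 mg/L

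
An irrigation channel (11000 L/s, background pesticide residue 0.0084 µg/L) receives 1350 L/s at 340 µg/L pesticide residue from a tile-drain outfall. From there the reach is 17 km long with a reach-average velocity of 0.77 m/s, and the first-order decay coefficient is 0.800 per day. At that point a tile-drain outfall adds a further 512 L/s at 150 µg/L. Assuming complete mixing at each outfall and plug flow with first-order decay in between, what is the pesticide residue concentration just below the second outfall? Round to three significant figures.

35.1 µg/L

Flow-weighted average: C = (11000·0.008400 + 1350·340.0) / 12350 = 459100/12350 = 37.17 µg/L; combined flow 12350 L/s.
Travel time t = 17·1000 / 0.77 = 22080 s = 6.133 h.
Decay over the reach: 37.17·exp(−kt) = 37.17·0.8151 = 30.30 µg/L.
At the second outfall, C = (12350·30.30 + 512.0·150.0) / (12350 + 512.0) = 35.07 µg/L.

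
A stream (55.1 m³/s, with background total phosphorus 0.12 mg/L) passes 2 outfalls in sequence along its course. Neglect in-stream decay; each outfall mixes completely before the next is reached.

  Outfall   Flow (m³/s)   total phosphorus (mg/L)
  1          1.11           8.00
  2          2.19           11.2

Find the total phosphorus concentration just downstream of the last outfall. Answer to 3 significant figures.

0.685 mg/L

Below outfall 1: Q → 56.21 m³/s, C = (55.10·0.1200 + 1.110·8.000)/56.21 = 0.2756 mg/L.
Below outfall 2: Q → 58.40 m³/s, C = (56.21·0.2756 + 2.190·11.20)/58.40 = 0.6853 mg/L.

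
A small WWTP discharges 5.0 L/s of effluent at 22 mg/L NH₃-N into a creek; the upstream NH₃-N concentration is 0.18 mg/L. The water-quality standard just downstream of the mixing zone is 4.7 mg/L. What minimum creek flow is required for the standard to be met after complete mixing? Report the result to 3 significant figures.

Set C_mix = 4.7: (Q·0.1800 + 5.000·22.00) / (Q + 5.000) = 4.7
→ Q = 5.000·(22.00 − 4.7)/(4.7 − 0.1800) = 19.14 L/s.

19.1 L/s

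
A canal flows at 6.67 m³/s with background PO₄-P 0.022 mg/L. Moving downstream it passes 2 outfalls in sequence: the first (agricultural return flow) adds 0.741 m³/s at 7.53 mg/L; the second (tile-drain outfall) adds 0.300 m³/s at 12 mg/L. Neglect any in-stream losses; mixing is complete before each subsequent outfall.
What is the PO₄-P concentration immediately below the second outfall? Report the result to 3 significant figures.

1.21 mg/L

Outfall 1: combined Q = 7.411 m³/s; C = (6.670·0.02200 + 0.7410·7.530)/7.411 = 0.7727 mg/L.
Outfall 2: combined Q = 7.711 m³/s; C = (7.411·0.7727 + 0.3000·12.00)/7.711 = 1.210 mg/L.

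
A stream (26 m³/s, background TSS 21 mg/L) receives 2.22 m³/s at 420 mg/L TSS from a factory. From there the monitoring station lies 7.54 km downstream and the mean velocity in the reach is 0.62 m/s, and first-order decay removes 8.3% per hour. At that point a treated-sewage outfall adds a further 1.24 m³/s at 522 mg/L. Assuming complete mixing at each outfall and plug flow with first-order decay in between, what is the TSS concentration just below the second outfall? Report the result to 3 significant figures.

59.4 mg/L

Mass balance: C = (26.00·21.00 + 2.220·420.0) / 28.22 = 1478/28.22 = 52.39 mg/L; combined flow 28.22 m³/s.
Travel time t = 7.54·1000 / 0.62 = 12160 s = 3.378 h.
8.3%/h lost → k = −ln(1 − 0.083) = 0.08665 h⁻¹.
First-order decay: C = 52.39·exp(−k·t) = 52.39·0.7462 = 39.09 mg/L.
At the second outfall, C = (28.22·39.09 + 1.240·522.0) / (28.22 + 1.240) = 59.42 mg/L.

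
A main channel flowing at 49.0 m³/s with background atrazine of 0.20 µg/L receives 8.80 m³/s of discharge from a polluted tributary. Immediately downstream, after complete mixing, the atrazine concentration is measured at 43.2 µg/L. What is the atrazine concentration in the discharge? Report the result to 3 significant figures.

283 µg/L

Mass balance: 49.00·0.2000 + 8.800·Cₑ = 57.80·43.20
→ Cₑ = (57.80·43.20 − 49.00·0.2000) / 8.800 = 282.6 µg/L.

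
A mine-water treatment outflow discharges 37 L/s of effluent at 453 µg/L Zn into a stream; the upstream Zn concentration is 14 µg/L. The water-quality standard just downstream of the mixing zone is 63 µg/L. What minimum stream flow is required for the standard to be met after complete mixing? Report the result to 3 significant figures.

294 L/s

Set C_mix = 63: (Q·14.00 + 37.00·453.0) / (Q + 37.00) = 63
→ Q = 37.00·(453.0 − 63)/(63 − 14.00) = 294.5 L/s.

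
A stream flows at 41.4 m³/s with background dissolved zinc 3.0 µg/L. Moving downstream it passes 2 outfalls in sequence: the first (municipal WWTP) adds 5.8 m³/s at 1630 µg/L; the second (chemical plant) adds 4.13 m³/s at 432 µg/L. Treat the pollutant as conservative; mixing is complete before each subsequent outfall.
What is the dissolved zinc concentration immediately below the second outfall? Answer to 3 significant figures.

After outfall 1: Q = 41.40 + 5.800 = 47.20 m³/s; C = (41.40·3.000 + 5.800·1630)/47.20 = 202.9 µg/L.
After outfall 2: Q = 47.20 + 4.130 = 51.33 m³/s; C = (47.20·202.9 + 4.130·432.0)/51.33 = 221.4 µg/L.

221 µg/L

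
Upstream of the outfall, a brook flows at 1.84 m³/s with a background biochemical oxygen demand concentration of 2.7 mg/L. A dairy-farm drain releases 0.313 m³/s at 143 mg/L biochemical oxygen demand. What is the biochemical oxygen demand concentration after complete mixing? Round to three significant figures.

23.1 mg/L

Flow-weighted average: C = (1.840·2.700 + 0.3130·143.0) / 2.153 = 49.73/2.153 = 23.10 mg/L.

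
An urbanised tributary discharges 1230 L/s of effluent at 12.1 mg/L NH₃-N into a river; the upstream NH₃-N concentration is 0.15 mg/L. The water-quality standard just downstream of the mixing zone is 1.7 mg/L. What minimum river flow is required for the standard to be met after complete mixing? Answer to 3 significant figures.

Set C_mix = 1.7: (Q·0.1500 + 1230·12.10) / (Q + 1230) = 1.7
→ Q = 1230·(12.10 − 1.7)/(1.7 − 0.1500) = 8253 L/s.

8250 L/s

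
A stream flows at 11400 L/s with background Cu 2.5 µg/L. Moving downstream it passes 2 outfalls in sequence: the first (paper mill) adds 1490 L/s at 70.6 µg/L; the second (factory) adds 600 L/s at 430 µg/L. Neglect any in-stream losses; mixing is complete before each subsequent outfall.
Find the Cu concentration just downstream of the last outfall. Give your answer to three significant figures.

29.0 µg/L

After outfall 1: Q = 11400 + 1490 = 12890 L/s; C = (11400·2.500 + 1490·70.60)/12890 = 10.37 µg/L.
After outfall 2: Q = 12890 + 600.0 = 13490 L/s; C = (12890·10.37 + 600.0·430.0)/13490 = 29.04 µg/L.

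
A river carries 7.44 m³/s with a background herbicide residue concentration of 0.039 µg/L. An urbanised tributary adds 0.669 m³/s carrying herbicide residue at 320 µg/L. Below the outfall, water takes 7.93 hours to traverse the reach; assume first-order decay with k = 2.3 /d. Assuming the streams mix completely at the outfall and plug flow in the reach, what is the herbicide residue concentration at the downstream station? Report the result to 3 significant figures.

12.4 µg/L

Mass balance: C = (7.440·0.03900 + 0.6690·320.0) / 8.109 = 214.4/8.109 = 26.44 µg/L.
Decay over the reach: 26.44·exp(−kt) = 26.44·0.4677 = 12.36 µg/L.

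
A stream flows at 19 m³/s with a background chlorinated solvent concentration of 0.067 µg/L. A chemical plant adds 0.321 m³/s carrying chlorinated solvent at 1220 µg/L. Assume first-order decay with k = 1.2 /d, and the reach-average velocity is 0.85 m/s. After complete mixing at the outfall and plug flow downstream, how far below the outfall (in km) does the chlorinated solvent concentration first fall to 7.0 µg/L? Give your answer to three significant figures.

Flow-weighted average: C = (19.00·0.06700 + 0.3210·1220) / 19.32 = 392.9/19.32 = 20.34 µg/L.
Set 20.34·exp(−k·t) = 7.0 → t = ln(20.34/7.0)/k = 76780 s = 21.33 h.
Distance = v·t = 0.85·76780 = 65270 m = 65.27 km.

65.3 km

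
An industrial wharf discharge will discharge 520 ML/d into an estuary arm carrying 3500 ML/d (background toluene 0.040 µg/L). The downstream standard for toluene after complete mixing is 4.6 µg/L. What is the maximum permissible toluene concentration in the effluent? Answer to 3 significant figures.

35.3 µg/L

At the limit, (Qr·Cr + Qe·Cₑ)/(Qr + Qe) = 4.6:
Cₑ = (4020·4.6 − 3500·0.04000) / 520.0 = 35.29 µg/L.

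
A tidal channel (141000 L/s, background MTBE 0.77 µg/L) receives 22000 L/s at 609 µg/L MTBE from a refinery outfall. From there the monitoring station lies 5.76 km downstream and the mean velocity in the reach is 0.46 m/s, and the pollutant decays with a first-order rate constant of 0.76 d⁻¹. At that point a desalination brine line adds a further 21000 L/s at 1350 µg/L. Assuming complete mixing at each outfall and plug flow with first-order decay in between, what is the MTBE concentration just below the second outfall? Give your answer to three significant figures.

Conservation of mass: C = (141000·0.7700 + 22000·609.0) / 163000 = 13510000/163000 = 82.86 µg/L; combined flow 163000 L/s.
Travel time t = 5.76·1000 / 0.46 = 12520 s = 3.478 h.
After decay, C = 82.86 × e^(−kt) = 82.86 × 0.8957 = 74.22 µg/L.
Second outfall: C = (163000·74.22 + 21000·1350)/184000 = 219.8 µg/L.

220 µg/L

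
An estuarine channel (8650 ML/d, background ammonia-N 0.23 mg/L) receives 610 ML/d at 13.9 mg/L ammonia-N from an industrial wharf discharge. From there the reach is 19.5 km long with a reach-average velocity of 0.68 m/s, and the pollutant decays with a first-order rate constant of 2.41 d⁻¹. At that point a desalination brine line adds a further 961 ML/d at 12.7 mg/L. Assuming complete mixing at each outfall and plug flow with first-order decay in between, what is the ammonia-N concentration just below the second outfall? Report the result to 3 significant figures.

Conservation of mass: C = (8650·0.2300 + 610.0·13.90) / 9260 = 10470/9260 = 1.131 mg/L; combined flow 9260 ML/d.
Travel time t = 19.5·1000 / 0.68 = 28680 s = 7.966 h.
Decay over the reach: 1.131·exp(−kt) = 1.131·0.4494 = 0.5080 mg/L.
At the second outfall, C = (9260·0.5080 + 961.0·12.70) / (9260 + 961.0) = 1.654 mg/L.

1.65 mg/L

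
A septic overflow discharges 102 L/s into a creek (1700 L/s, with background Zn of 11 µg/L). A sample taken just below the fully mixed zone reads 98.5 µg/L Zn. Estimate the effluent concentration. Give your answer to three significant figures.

Mass balance: 1700·11.00 + 102.0·Cₑ = 1802·98.50
→ Cₑ = (1802·98.50 − 1700·11.00) / 102.0 = 1557 µg/L.

1560 µg/L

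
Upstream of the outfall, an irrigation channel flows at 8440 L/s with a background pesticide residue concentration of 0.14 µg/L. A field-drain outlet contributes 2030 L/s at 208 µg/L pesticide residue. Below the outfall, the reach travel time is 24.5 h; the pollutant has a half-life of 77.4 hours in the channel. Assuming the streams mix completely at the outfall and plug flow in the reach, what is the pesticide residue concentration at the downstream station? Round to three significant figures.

Mass balance: C = (8440·0.1400 + 2030·208.0) / 10470 = 423400/10470 = 40.44 µg/L.
Half-life 77.4 h → k = ln 2 / 77.4 = 0.008955 h⁻¹ = 0.2149 d⁻¹.
Decay over the reach: 40.44·exp(−kt) = 40.44·0.8030 = 32.47 µg/L.

32.5 µg/L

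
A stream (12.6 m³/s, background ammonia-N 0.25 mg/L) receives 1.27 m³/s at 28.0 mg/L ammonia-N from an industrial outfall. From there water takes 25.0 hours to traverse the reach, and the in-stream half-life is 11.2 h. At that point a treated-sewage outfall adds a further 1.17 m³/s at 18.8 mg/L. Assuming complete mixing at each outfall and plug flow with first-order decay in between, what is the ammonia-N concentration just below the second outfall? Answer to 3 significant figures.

2.01 mg/L

Mixed concentration C = ΣQC/ΣQ = (12.60·0.2500 + 1.270·28.00) / 13.87 = 38.71/13.87 = 2.791 mg/L; combined flow 13.87 m³/s.
Half-life 11.2 h → k = ln 2 / 11.2 = 0.06189 h⁻¹ = 1.485 d⁻¹.
Decay over the reach: 2.791·exp(−kt) = 2.791·0.2128 = 0.5940 mg/L.
Second outfall: C = (13.87·0.5940 + 1.170·18.80)/15.04 = 2.010 mg/L.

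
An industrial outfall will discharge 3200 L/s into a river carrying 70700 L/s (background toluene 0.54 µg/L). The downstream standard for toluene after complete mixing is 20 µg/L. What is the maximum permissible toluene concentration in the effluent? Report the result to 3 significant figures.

450 µg/L

At the limit, (Qr·Cr + Qe·Cₑ)/(Qr + Qe) = 20:
Cₑ = (73900·20 − 70700·0.5400) / 3200 = 449.9 µg/L.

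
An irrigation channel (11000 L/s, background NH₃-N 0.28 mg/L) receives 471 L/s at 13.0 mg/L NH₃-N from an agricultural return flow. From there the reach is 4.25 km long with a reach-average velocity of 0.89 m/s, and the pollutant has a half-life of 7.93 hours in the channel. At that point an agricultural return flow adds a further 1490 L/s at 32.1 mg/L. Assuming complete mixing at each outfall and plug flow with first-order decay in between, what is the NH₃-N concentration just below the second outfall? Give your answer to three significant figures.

4.32 mg/L

Conservation of mass: C = (11000·0.2800 + 471.0·13.00) / 11470 = 9203/11470 = 0.8023 mg/L; combined flow 11470 L/s.
Travel time t = 4.25·1000 / 0.89 = 4775 s = 1.326 h.
Half-life 7.93 h → k = ln 2 / 7.93 = 0.08741 h⁻¹ = 2.098 d⁻¹.
First-order decay: C = 0.8023·exp(−k·t) = 0.8023·0.8905 = 0.7145 mg/L.
Second outfall: C = (11470·0.7145 + 1490·32.10)/12960 = 4.323 mg/L.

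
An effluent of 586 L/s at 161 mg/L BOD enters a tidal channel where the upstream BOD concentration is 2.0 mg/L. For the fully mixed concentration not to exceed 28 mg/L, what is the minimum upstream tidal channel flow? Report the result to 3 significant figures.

Set C_mix = 28: (Q·2.000 + 586.0·161.0) / (Q + 586.0) = 28
→ Q = 586.0·(161.0 − 28)/(28 − 2.000) = 2998 L/s.

3000 L/s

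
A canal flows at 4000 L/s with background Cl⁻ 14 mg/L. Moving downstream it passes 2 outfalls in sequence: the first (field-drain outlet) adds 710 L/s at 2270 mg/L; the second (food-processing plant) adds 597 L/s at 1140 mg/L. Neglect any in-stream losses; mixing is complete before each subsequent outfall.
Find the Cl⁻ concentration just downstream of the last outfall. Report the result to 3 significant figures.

442 mg/L

Outfall 1: combined Q = 4710 L/s; C = (4000·14.00 + 710.0·2270)/4710 = 354.1 mg/L.
Outfall 2: combined Q = 5307 L/s; C = (4710·354.1 + 597.0·1140)/5307 = 442.5 mg/L.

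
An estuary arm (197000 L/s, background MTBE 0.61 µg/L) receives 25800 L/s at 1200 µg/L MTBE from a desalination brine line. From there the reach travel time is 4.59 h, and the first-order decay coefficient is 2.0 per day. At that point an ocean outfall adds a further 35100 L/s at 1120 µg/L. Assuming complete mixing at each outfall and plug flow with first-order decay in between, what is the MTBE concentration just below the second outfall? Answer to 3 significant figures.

235 µg/L

Mass balance: C = (197000·0.6100 + 25800·1200) / 222800 = 31080000/222800 = 139.5 µg/L; combined flow 222800 L/s.
After decay, C = 139.5 × e^(−kt) = 139.5 × 0.6822 = 95.16 µg/L.
At the second outfall, C = (222800·95.16 + 35100·1120) / (222800 + 35100) = 234.6 µg/L.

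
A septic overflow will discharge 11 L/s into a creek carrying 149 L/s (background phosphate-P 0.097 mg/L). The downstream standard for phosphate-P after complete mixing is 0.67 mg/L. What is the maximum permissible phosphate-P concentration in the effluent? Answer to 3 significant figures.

8.43 mg/L

At the limit, (Qr·Cr + Qe·Cₑ)/(Qr + Qe) = 0.67:
Cₑ = (160.0·0.67 − 149.0·0.09700) / 11.00 = 8.432 mg/L.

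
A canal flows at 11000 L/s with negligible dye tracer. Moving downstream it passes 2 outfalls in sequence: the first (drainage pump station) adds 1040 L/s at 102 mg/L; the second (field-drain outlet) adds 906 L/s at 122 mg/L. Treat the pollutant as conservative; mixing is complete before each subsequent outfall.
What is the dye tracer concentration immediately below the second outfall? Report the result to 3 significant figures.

After outfall 1: Q = 11000 + 1040 = 12040 L/s; C = (11000·0 + 1040·102.0)/12040 = 8.811 mg/L.
After outfall 2: Q = 12040 + 906.0 = 12950 L/s; C = (12040·8.811 + 906.0·122.0)/12950 = 16.73 mg/L.

16.7 mg/L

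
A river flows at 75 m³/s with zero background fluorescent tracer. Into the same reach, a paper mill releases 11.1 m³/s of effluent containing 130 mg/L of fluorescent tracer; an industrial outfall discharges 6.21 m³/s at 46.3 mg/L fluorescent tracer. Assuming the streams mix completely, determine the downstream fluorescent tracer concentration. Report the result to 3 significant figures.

18.7 mg/L

Mass balance: C = (75.00·0 + 11.10·130.0 + 6.210·46.30) / 92.31 = 1731/92.31 = 18.75 mg/L.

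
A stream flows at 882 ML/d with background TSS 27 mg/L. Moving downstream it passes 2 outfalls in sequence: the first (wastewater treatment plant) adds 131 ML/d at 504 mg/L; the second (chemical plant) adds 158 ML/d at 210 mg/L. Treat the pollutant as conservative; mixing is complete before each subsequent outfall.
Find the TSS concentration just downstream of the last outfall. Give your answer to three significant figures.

105 mg/L

After outfall 1: Q = 882.0 + 131.0 = 1013 ML/d; C = (882.0·27.00 + 131.0·504.0)/1013 = 88.69 mg/L.
After outfall 2: Q = 1013 + 158.0 = 1171 ML/d; C = (1013·88.69 + 158.0·210.0)/1171 = 105.1 mg/L.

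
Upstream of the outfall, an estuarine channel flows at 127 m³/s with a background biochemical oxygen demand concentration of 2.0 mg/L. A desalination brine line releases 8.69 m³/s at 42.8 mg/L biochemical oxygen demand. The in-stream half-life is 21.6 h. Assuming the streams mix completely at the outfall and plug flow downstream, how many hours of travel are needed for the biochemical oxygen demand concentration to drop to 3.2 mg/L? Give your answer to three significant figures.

11.4 h

Mass balance: C = (127.0·2.000 + 8.690·42.80) / 135.7 = 625.9/135.7 = 4.613 mg/L.
Half-life 21.6 h → k = ln 2 / 21.6 = 0.03209 h⁻¹ = 0.7702 d⁻¹.
4.613·exp(−k·t) = 3.2 → t = ln(4.613/3.2)/k = 41030 s = 11.40 h.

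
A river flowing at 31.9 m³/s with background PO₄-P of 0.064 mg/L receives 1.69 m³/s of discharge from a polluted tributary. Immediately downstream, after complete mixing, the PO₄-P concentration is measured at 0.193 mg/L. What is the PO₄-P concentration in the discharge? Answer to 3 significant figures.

Mass balance: 31.90·0.06400 + 1.690·Cₑ = 33.59·0.1930
→ Cₑ = (33.59·0.1930 − 31.90·0.06400) / 1.690 = 2.628 mg/L.

2.63 mg/L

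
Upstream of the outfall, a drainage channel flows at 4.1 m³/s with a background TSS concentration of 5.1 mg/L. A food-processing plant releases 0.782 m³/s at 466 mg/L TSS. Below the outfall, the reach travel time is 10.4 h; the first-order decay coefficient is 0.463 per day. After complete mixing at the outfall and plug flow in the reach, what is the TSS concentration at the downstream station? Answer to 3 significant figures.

64.6 mg/L

Conservation of mass: C = (4.100·5.100 + 0.7820·466.0) / 4.882 = 385.3/4.882 = 78.93 mg/L.
First-order decay: C = 78.93·exp(−k·t) = 78.93·0.8182 = 64.58 mg/L.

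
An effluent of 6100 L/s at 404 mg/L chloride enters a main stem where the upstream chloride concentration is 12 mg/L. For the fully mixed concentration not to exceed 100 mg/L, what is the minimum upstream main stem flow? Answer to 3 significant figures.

21100 L/s

Set C_mix = 100: (Q·12.00 + 6100·404.0) / (Q + 6100) = 100
→ Q = 6100·(404.0 − 100)/(100 − 12.00) = 21070 L/s.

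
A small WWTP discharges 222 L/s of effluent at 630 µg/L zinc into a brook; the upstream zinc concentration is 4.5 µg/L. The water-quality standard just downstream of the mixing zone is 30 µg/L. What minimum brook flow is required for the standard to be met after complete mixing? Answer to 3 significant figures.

5220 L/s

Set C_mix = 30: (Q·4.500 + 222.0·630.0) / (Q + 222.0) = 30
→ Q = 222.0·(630.0 − 30)/(30 − 4.500) = 5224 L/s.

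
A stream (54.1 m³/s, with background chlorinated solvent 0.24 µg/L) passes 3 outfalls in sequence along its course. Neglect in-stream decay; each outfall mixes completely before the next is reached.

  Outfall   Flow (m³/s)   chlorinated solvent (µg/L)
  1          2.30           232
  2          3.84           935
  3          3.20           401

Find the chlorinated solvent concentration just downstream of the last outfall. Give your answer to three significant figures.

85.4 µg/L

After outfall 1: Q = 54.10 + 2.300 = 56.40 m³/s; C = (54.10·0.2400 + 2.300·232.0)/56.40 = 9.691 µg/L.
After outfall 2: Q = 56.40 + 3.840 = 60.24 m³/s; C = (56.40·9.691 + 3.840·935.0)/60.24 = 68.68 µg/L.
After outfall 3: Q = 60.24 + 3.200 = 63.44 m³/s; C = (60.24·68.68 + 3.200·401.0)/63.44 = 85.44 µg/L.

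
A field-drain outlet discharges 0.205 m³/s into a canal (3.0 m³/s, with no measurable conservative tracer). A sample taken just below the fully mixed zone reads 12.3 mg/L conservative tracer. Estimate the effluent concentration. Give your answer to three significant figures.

192 mg/L

Mass balance: 3.000·0 + 0.2050·Cₑ = 3.205·12.30
→ Cₑ = (3.205·12.30 − 3.000·0) / 0.2050 = 192.3 mg/L.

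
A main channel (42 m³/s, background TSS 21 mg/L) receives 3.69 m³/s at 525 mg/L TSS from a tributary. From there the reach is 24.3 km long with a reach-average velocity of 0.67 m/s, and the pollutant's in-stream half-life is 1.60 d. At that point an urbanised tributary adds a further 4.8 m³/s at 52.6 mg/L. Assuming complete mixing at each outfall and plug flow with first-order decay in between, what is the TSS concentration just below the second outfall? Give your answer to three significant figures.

After mixing, C = (42.00·21.00 + 3.690·525.0) / 45.69 = 2819/45.69 = 61.70 mg/L; combined flow 45.69 m³/s.
Travel time t = 24.3·1000 / 0.67 = 36270 s = 10.07 h.
Half-life 1.60 d → k = ln 2 / 1.60 = 0.4332 d⁻¹.
After decay, C = 61.70 × e^(−kt) = 61.70 × 0.8337 = 51.44 mg/L.
Second outfall: C = (45.69·51.44 + 4.800·52.60)/50.49 = 51.55 mg/L.

51.6 mg/L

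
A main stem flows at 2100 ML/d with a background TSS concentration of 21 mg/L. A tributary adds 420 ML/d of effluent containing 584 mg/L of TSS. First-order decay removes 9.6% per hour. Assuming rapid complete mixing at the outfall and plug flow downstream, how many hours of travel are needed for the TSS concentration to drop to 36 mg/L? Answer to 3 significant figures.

11.5 h

Flow-weighted average: C = (2100·21.00 + 420.0·584.0) / 2520 = 289400/2520 = 114.8 mg/L.
9.6%/h lost → k = −ln(1 − 0.096) = 0.1009 h⁻¹.
114.8·exp(−k·t) = 36 → t = ln(114.8/36)/k = 41380 s = 11.49 h.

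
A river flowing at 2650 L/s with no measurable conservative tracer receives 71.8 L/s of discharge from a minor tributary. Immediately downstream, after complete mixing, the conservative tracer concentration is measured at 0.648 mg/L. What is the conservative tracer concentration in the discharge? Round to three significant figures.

Mass balance: 2650·0 + 71.80·Cₑ = 2722·0.6480
→ Cₑ = (2722·0.6480 − 2650·0) / 71.80 = 24.56 mg/L.

24.6 mg/L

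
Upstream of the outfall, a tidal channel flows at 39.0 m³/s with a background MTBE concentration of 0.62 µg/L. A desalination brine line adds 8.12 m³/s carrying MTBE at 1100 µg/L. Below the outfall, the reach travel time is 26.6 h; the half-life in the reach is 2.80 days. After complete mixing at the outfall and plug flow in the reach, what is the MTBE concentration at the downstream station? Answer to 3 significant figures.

144 µg/L

Conservation of mass: C = (39.00·0.6200 + 8.120·1100) / 47.12 = 8956/47.12 = 190.1 µg/L.
Half-life 2.80 d → k = ln 2 / 2.80 = 0.2476 d⁻¹.
Decay over the reach: 190.1·exp(−kt) = 190.1·0.7601 = 144.5 µg/L.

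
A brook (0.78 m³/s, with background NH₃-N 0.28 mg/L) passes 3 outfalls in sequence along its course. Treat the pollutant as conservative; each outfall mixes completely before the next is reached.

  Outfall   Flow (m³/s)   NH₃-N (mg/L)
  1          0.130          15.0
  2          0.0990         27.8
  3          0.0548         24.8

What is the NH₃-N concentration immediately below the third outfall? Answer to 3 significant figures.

Below outfall 1: Q → 0.9100 m³/s, C = (0.7800·0.2800 + 0.1300·15.00)/0.9100 = 2.383 mg/L.
Below outfall 2: Q → 1.009 m³/s, C = (0.9100·2.383 + 0.09900·27.80)/1.009 = 4.877 mg/L.
Below outfall 3: Q → 1.064 m³/s, C = (1.009·4.877 + 0.05480·24.80)/1.064 = 5.903 mg/L.

5.90 mg/L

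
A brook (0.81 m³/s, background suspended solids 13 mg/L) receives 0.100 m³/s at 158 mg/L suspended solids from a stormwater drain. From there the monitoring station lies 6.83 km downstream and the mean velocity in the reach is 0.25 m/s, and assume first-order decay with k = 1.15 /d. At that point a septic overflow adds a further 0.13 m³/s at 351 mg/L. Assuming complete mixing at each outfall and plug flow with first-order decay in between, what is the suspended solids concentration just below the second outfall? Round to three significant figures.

61.5 mg/L

Mixed concentration C = ΣQC/ΣQ = (0.8100·13.00 + 0.1000·158.0) / 0.9100 = 26.33/0.9100 = 28.93 mg/L; combined flow 0.9100 m³/s.
Travel time t = 6.83·1000 / 0.25 = 27320 s = 7.589 h.
Applying C = C₀e^(−kt): 28.93 × 0.6951 = 20.11 mg/L.
At the second outfall, C = (0.9100·20.11 + 0.1300·351.0) / (0.9100 + 0.1300) = 61.47 mg/L.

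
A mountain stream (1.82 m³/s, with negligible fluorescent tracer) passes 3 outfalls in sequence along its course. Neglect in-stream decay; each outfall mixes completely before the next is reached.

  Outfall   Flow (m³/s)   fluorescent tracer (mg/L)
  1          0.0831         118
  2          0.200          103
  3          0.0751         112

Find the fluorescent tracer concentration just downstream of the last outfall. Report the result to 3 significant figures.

17.8 mg/L

Below outfall 1: Q → 1.903 m³/s, C = (1.820·0 + 0.08310·118.0)/1.903 = 5.153 mg/L.
Below outfall 2: Q → 2.103 m³/s, C = (1.903·5.153 + 0.2000·103.0)/2.103 = 14.46 mg/L.
Below outfall 3: Q → 2.178 m³/s, C = (2.103·14.46 + 0.07510·112.0)/2.178 = 17.82 mg/L.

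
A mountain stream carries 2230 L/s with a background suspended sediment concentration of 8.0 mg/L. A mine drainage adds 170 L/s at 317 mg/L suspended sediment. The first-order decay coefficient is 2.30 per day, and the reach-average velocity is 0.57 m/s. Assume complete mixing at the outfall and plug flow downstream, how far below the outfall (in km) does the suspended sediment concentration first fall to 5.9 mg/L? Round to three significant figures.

After mixing, C = (2230·8.000 + 170.0·317.0) / 2400 = 71730/2400 = 29.89 mg/L.
Set 29.89·exp(−k·t) = 5.9 → t = ln(29.89/5.9)/k = 60950 s = 16.93 h.
Distance = v·t = 0.57·60950 = 34740 m = 34.74 km.

34.7 km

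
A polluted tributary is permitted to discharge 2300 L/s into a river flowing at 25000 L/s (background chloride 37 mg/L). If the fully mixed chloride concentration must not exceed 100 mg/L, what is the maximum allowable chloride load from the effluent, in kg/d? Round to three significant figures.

Mass balance at the limit: 25000·37.00 + 2300·Cₑ = 27300·100 → Cₑ = 784.8 mg/L.
2300 L/s = 2.300 m³/s. Load = 2.300 m³/s × 784.8 g/m³ × 86 400 s/d = 156000 kg/d.

156000 kg/d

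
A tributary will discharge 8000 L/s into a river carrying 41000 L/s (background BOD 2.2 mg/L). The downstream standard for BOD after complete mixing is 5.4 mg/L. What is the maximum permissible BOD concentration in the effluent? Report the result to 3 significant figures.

At the limit, (Qr·Cr + Qe·Cₑ)/(Qr + Qe) = 5.4:
Cₑ = (49000·5.4 − 41000·2.200) / 8000 = 21.80 mg/L.

21.8 mg/L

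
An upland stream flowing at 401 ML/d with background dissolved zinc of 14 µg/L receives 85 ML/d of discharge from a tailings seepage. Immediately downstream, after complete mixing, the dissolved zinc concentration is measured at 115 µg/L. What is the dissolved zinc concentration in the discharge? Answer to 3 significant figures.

591 µg/L

Mass balance: 401.0·14.00 + 85.00·Cₑ = 486.0·115.0
→ Cₑ = (486.0·115.0 − 401.0·14.00) / 85.00 = 591.5 µg/L.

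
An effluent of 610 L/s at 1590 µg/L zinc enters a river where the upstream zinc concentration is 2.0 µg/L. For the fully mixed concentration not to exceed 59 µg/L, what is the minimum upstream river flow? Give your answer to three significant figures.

Set C_mix = 59: (Q·2.000 + 610.0·1590) / (Q + 610.0) = 59
→ Q = 610.0·(1590 − 59)/(59 − 2.000) = 16380 L/s.

16400 L/s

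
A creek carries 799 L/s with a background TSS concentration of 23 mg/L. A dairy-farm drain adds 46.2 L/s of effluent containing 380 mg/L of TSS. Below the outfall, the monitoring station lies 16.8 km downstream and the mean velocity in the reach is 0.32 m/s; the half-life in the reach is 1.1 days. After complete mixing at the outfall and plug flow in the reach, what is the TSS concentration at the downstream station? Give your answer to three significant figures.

29.0 mg/L

Flow-weighted average: C = (799.0·23.00 + 46.20·380.0) / 845.2 = 35930/845.2 = 42.51 mg/L.
Travel time t = 16.8·1000 / 0.32 = 52500 s = 14.58 h.
Half-life 1.1 d → k = ln 2 / 1.1 = 0.6301 d⁻¹.
After decay, C = 42.51 × e^(−kt) = 42.51 × 0.6819 = 28.99 mg/L.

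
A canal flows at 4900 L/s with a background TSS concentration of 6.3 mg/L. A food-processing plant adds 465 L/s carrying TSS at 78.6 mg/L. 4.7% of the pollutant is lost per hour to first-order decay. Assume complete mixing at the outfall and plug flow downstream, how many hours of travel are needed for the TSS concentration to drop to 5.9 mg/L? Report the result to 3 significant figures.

15.7 h

Mixed concentration C = ΣQC/ΣQ = (4900·6.300 + 465.0·78.60) / 5365 = 67420/5365 = 12.57 mg/L.
4.7%/h lost → k = −ln(1 − 0.047) = 0.04814 h⁻¹.
12.57·exp(−k·t) = 5.9 → t = ln(12.57/5.9)/k = 56540 s = 15.71 h.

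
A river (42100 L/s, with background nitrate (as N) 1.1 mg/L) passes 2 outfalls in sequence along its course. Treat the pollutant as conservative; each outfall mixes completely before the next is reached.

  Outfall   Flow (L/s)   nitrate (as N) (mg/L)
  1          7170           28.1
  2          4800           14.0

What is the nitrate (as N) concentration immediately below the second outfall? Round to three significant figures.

After outfall 1: Q = 42100 + 7170 = 49270 L/s; C = (42100·1.100 + 7170·28.10)/49270 = 5.029 mg/L.
After outfall 2: Q = 49270 + 4800 = 54070 L/s; C = (49270·5.029 + 4800·14.00)/54070 = 5.826 mg/L.

5.83 mg/L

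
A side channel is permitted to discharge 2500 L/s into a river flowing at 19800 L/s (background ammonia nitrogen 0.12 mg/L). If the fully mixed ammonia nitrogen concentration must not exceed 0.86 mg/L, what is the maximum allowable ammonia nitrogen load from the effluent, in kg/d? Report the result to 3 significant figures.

1450 kg/d

Mass balance at the limit: 19800·0.1200 + 2500·Cₑ = 22300·0.86 → Cₑ = 6.721 mg/L.
2500 L/s = 2.500 m³/s. Load = 2.500 m³/s × 6.721 g/m³ × 86 400 s/d = 1452 kg/d.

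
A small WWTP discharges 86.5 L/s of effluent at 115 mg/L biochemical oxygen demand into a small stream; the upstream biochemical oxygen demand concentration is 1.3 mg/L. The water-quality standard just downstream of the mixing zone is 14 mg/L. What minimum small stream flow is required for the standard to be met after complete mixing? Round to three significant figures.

Set C_mix = 14: (Q·1.300 + 86.50·115.0) / (Q + 86.50) = 14
→ Q = 86.50·(115.0 − 14)/(14 − 1.300) = 687.9 L/s.

688 L/s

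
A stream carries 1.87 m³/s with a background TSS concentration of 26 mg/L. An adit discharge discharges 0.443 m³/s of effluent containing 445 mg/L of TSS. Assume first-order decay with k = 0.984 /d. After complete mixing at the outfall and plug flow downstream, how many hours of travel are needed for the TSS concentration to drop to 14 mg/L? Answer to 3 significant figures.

49.4 h

After mixing, C = (1.870·26.00 + 0.4430·445.0) / 2.313 = 245.8/2.313 = 106.2 mg/L.
106.2·exp(−k·t) = 14 → t = ln(106.2/14)/k = 178000 s = 49.43 h.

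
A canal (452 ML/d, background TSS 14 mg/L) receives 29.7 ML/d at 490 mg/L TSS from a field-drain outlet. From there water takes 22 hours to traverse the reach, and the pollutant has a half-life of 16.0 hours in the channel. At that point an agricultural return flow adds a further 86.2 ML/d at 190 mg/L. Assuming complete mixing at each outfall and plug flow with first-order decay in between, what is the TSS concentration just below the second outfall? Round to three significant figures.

Flow-weighted average: C = (452.0·14.00 + 29.70·490.0) / 481.7 = 20880/481.7 = 43.35 mg/L; combined flow 481.7 ML/d.
Half-life 16.0 h → k = ln 2 / 16.0 = 0.04332 h⁻¹ = 1.040 d⁻¹.
First-order decay: C = 43.35·exp(−k·t) = 43.35·0.3856 = 16.71 mg/L.
Second outfall: C = (481.7·16.71 + 86.20·190.0)/567.9 = 43.02 mg/L.

43.0 mg/L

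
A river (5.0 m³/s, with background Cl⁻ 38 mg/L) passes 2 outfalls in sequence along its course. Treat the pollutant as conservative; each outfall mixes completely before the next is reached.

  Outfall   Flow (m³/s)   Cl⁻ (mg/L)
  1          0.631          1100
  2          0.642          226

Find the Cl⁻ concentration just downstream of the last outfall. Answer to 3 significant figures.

164 mg/L

After outfall 1: Q = 5.000 + 0.6310 = 5.631 m³/s; C = (5.000·38.00 + 0.6310·1100)/5.631 = 157.0 mg/L.
After outfall 2: Q = 5.631 + 0.6420 = 6.273 m³/s; C = (5.631·157.0 + 0.6420·226.0)/6.273 = 164.1 mg/L.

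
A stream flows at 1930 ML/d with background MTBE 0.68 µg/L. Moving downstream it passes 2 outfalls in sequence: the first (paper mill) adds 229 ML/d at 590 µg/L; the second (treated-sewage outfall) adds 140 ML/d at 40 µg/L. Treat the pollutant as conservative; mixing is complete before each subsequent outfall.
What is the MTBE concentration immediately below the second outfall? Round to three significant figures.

61.8 µg/L

After outfall 1: Q = 1930 + 229.0 = 2159 ML/d; C = (1930·0.6800 + 229.0·590.0)/2159 = 63.19 µg/L.
After outfall 2: Q = 2159 + 140.0 = 2299 ML/d; C = (2159·63.19 + 140.0·40.00)/2299 = 61.78 µg/L.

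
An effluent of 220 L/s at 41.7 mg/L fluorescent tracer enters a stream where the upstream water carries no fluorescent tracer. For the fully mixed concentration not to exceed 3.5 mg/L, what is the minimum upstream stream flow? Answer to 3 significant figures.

2400 L/s

Set C_mix = 3.5: (Q·0 + 220.0·41.70) / (Q + 220.0) = 3.5
→ Q = 220.0·(41.70 − 3.5)/(3.5 − 0) = 2401 L/s.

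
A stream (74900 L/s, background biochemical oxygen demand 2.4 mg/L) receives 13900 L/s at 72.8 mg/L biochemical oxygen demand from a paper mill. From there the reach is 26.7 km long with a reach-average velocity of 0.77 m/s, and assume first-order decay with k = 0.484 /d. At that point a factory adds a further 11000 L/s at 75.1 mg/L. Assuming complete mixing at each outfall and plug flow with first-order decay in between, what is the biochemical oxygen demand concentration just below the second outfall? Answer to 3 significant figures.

18.1 mg/L

Flow-weighted average: C = (74900·2.400 + 13900·72.80) / 88800 = 1192000/88800 = 13.42 mg/L; combined flow 88800 L/s.
Travel time t = 26.7·1000 / 0.77 = 34680 s = 9.632 h.
Applying C = C₀e^(−kt): 13.42 × 0.8235 = 11.05 mg/L.
Second outfall: C = (88800·11.05 + 11000·75.10)/99800 = 18.11 mg/L.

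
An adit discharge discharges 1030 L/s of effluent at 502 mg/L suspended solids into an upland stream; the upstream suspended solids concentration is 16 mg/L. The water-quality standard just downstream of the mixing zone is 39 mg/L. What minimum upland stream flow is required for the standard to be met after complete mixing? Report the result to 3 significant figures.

20700 L/s

Set C_mix = 39: (Q·16.00 + 1030·502.0) / (Q + 1030) = 39
→ Q = 1030·(502.0 − 39)/(39 − 16.00) = 20730 L/s.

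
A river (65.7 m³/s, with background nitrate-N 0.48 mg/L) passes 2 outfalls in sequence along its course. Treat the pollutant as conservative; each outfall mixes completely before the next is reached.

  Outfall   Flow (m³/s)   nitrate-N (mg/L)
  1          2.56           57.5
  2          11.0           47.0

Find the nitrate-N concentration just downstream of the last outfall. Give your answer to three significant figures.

After outfall 1: Q = 65.70 + 2.560 = 68.26 m³/s; C = (65.70·0.4800 + 2.560·57.50)/68.26 = 2.618 mg/L.
After outfall 2: Q = 68.26 + 11.00 = 79.26 m³/s; C = (68.26·2.618 + 11.00·47.00)/79.26 = 8.778 mg/L.

8.78 mg/L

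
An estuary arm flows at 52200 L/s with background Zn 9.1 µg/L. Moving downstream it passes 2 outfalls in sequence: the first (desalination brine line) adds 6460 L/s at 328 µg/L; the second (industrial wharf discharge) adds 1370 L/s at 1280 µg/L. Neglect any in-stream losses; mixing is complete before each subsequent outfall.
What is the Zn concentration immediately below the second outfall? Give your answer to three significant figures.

72.4 µg/L

Below outfall 1: Q → 58660 L/s, C = (52200·9.100 + 6460·328.0)/58660 = 44.22 µg/L.
Below outfall 2: Q → 60030 L/s, C = (58660·44.22 + 1370·1280)/60030 = 72.42 µg/L.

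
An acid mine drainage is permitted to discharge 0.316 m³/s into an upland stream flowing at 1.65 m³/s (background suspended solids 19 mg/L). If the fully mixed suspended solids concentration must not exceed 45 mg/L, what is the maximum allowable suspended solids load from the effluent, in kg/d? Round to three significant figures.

4940 kg/d

Mass balance at the limit: 1.650·19.00 + 0.3160·Cₑ = 1.966·45 → Cₑ = 180.8 mg/L.
Load = 0.3160 m³/s × 180.8 g/m³ × 86 400 s/d = 4935 kg/d.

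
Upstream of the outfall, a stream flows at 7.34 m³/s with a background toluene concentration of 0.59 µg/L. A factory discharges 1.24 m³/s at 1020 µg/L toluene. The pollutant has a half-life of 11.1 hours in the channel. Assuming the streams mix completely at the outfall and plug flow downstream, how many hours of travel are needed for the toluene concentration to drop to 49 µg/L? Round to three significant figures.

17.7 h

Flow-weighted average: C = (7.340·0.5900 + 1.240·1020) / 8.580 = 1269/8.580 = 147.9 µg/L.
Half-life 11.1 h → k = ln 2 / 11.1 = 0.06245 h⁻¹ = 1.499 d⁻¹.
147.9·exp(−k·t) = 49 → t = ln(147.9/49)/k = 63690 s = 17.69 h.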